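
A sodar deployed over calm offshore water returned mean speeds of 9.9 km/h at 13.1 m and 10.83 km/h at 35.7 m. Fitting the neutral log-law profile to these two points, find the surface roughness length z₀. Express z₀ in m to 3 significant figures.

z₀ ≈ 0.000304 m

Log law: V(z) ∝ ln(z/z₀). With r = V₁/V₂ = 9.9/10.83 = 0.91413,
r · ln(z₂/z₀) = ln(z₁/z₀) ⇒ ln z₀ = (ln z₁ − r·ln z₂)/(1 − r)
ln z₀ = (2.57261 − 0.91413×3.57515) / 0.08587 = -8.0996
z₀ = exp(-8.0996) = 0.0003037 m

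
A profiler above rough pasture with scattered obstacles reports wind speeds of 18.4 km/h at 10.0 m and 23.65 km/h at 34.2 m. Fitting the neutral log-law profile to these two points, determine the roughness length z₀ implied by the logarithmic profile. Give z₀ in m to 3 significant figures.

Log law: V(z) ∝ ln(z/z₀). With r = V₁/V₂ = 18.4/23.65 = 0.77801,
r · ln(z₂/z₀) = ln(z₁/z₀) ⇒ ln z₀ = (ln z₁ − r·ln z₂)/(1 − r)
ln z₀ = (2.30259 − 0.77801×3.53223) / 0.22199 = -2.0070
z₀ = exp(-2.0070) = 0.1344 m

z₀ ≈ 0.134 m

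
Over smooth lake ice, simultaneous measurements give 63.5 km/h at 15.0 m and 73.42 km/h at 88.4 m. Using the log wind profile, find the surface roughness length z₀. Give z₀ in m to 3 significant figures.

z₀ ≈ 0.000176 m

Log law: V(z) ∝ ln(z/z₀). With r = V₁/V₂ = 63.5/73.42 = 0.86489,
r · ln(z₂/z₀) = ln(z₁/z₀) ⇒ ln z₀ = (ln z₁ − r·ln z₂)/(1 − r)
ln z₀ = (2.70805 − 0.86489×4.48187) / 0.13511 = -8.6466
z₀ = exp(-8.6466) = 0.0001757 m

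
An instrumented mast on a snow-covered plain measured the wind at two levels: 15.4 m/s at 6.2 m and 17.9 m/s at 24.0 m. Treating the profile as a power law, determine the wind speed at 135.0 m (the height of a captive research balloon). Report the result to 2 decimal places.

21.69 m/s

First find α: α = ln(V₂/V₁)/ln(z₂/z₁) = ln(17.9/15.4)/ln(24.0/6.2) = 0.15043/1.35350 = 0.1111
Extrapolate from 24.0 m to 135.0 m: V₃ = 17.9 × (135.0/24.0)^0.1111 = 17.9 × 1.2116 = 21.6882 m/s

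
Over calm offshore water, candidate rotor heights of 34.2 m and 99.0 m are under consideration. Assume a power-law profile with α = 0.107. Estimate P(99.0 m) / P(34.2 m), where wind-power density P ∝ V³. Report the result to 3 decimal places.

1.407

Speed ratio: V_B/V_A = (z_B/z_A)^α = (99.0/34.2)^0.107 = (2.8947)^0.107 = 1.12045
Power-density ratio: P_B/P_A = (V_B/V_A)³ = (1.12045)³ = 1.40662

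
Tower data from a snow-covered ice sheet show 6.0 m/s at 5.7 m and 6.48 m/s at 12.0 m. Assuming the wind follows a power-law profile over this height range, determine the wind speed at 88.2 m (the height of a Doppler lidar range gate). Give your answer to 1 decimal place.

8.0 m/s

First find α: α = ln(V₂/V₁)/ln(z₂/z₁) = ln(6.48/6.0)/ln(12.0/5.7) = 0.07696/0.74444 = 0.1034
Extrapolate from 12.0 m to 88.2 m: V₃ = 6.48 × (88.2/12.0)^0.1034 = 6.48 × 1.2290 = 7.9640 m/s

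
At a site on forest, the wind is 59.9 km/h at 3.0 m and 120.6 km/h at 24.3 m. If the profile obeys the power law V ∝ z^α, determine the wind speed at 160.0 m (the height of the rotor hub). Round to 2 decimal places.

226.55 km/h

First find α: α = ln(V₂/V₁)/ln(z₂/z₁) = ln(120.6/59.9)/ln(24.3/3.0) = 0.69980/2.09186 = 0.3345
Extrapolate from 24.3 m to 160.0 m: V₃ = 120.6 × (160.0/24.3)^0.3345 = 120.6 × 1.8785 = 226.5527 km/h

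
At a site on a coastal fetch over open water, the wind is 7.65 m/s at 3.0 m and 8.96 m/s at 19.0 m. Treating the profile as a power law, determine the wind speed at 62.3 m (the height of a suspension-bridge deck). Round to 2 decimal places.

First find α: α = ln(V₂/V₁)/ln(z₂/z₁) = ln(8.96/7.65)/ln(19.0/3.0) = 0.15806/1.84583 = 0.0856
Extrapolate from 19.0 m to 62.3 m: V₃ = 8.96 × (62.3/19.0)^0.0856 = 8.96 × 1.1070 = 9.9191 m/s

9.92 m/s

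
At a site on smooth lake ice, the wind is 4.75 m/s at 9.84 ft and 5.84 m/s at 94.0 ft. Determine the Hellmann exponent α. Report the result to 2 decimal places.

Power law: V₂/V₁ = (z₂/z₁)^α ⇒ α = ln(V₂/V₁) / ln(z₂/z₁)
α = ln(5.84/4.75) / ln(94.0/9.84) = ln(1.2295) / ln(9.5528)
  = 0.20659 / 2.25684 = 0.09154

α ≈ 0.09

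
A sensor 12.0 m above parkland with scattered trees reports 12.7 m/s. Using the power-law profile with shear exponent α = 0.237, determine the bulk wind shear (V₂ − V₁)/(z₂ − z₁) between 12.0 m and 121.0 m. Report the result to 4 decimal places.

0.0850 m/s/m

Power law: V₂ = V₁ · (z₂/z₁)^α = 12.7 × (10.0833)^0.237 = 21.9613 m/s
ΔV/Δz = (21.9613 − 12.7)/(121.0 − 12.0) = 9.2613/109.0000 = 0.08497 m/s/m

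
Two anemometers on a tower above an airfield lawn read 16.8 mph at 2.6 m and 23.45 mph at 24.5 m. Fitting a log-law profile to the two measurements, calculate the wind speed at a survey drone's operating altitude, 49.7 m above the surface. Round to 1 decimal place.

Log law: V ∝ ln(z/z₀). From the pair, with r = V₁/V₂ = 0.71642,
ln z₀ = (ln z₁ − r·ln z₂)/(1 − r) = (0.9555 − 0.71642×3.1987)/0.28358 = -4.7114 → z₀ = 0.008992 m
V₃ = V₁ · ln(z₃/z₀)/ln(z₁/z₀) = 16.8 × 8.6174/5.6669 = 25.5469 mph

25.5 mph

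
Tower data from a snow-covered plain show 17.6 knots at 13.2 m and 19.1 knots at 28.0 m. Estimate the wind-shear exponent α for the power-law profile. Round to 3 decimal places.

α ≈ 0.109

Power law: V₂/V₁ = (z₂/z₁)^α ⇒ α = ln(V₂/V₁) / ln(z₂/z₁)
α = ln(19.1/17.6) / ln(28.0/13.2) = ln(1.0852) / ln(2.1212)
  = 0.08179 / 0.75199 = 0.10876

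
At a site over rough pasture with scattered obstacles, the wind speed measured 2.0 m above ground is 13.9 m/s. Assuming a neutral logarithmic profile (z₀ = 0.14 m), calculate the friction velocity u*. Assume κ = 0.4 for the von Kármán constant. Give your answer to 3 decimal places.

Log law: V(z) = (u*/κ) · ln(z/z₀) ⇒ u* = κ · V / ln(z/z₀)
u* = 0.4 × 13.9 / ln(2.0/0.14) = 0.4 × 13.9 / 2.6593
   = 5.5600 / 2.6593 = 2.0908 m/s

u* ≈ 2.091 m/s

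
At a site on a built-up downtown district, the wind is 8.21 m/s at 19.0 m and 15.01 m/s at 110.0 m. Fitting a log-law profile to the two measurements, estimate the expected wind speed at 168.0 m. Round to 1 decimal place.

16.6 m/s

Log law: V ∝ ln(z/z₀). From the pair, with r = V₁/V₂ = 0.54697,
ln z₀ = (ln z₁ − r·ln z₂)/(1 − r) = (2.9444 − 0.54697×4.7005)/0.45303 = 0.8243 → z₀ = 2.280 m
V₃ = V₁ · ln(z₃/z₀)/ln(z₁/z₀) = 8.21 × 4.2997/2.1202 = 16.6499 m/s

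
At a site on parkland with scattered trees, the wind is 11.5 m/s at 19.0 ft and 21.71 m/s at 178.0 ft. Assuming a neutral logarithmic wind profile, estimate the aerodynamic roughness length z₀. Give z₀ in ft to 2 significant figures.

z₀ ≈ 1.5 ft

Log law: V(z) ∝ ln(z/z₀). With r = V₁/V₂ = 11.5/21.71 = 0.52971,
r · ln(z₂/z₀) = ln(z₁/z₀) ⇒ ln z₀ = (ln z₁ − r·ln z₂)/(1 − r)
ln z₀ = (2.94444 − 0.52971×5.18178) / 0.47029 = 0.4244
z₀ = exp(0.4244) = 1.529 ft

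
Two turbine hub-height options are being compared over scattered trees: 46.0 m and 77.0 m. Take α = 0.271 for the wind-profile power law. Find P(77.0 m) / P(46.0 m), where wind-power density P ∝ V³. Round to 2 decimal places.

Speed ratio: V_B/V_A = (z_B/z_A)^α = (77.0/46.0)^0.271 = (1.6739)^0.271 = 1.14982
Power-density ratio: P_B/P_A = (V_B/V_A)³ = (1.14982)³ = 1.52018

1.52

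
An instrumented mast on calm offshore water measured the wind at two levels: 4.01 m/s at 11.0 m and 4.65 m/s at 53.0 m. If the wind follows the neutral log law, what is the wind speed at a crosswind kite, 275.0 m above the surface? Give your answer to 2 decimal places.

5.32 m/s

Log law: V ∝ ln(z/z₀). From the pair, with r = V₁/V₂ = 0.86237,
ln z₀ = (ln z₁ − r·ln z₂)/(1 − r) = (2.3979 − 0.86237×3.9703)/0.13763 = -7.4542 → z₀ = 0.0005790 m
V₃ = V₁ · ln(z₃/z₀)/ln(z₁/z₀) = 4.01 × 13.0709/9.8520 = 5.3202 m/s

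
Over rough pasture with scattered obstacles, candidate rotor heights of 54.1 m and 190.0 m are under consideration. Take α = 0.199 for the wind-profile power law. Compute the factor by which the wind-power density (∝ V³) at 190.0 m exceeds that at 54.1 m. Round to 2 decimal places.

2.12

Speed ratio: V_B/V_A = (z_B/z_A)^α = (190.0/54.1)^0.199 = (3.5120)^0.199 = 1.28400
Power-density ratio: P_B/P_A = (V_B/V_A)³ = (1.28400)³ = 2.11688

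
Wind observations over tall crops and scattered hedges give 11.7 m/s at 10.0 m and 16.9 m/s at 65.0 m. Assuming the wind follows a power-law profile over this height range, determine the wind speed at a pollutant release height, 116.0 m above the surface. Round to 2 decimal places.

18.94 m/s

First find α: α = ln(V₂/V₁)/ln(z₂/z₁) = ln(16.9/11.7)/ln(65.0/10.0) = 0.36772/1.87180 = 0.1965
Extrapolate from 65.0 m to 116.0 m: V₃ = 16.9 × (116.0/65.0)^0.1965 = 16.9 × 1.1205 = 18.9367 m/s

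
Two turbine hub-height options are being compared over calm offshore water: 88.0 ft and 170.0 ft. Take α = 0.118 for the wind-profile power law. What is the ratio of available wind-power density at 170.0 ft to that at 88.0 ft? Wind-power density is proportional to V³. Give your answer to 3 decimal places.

Speed ratio: V_B/V_A = (z_B/z_A)^α = (170.0/88.0)^0.118 = (1.9318)^0.118 = 1.08080
Power-density ratio: P_B/P_A = (V_B/V_A)³ = (1.08080)³ = 1.26250

1.263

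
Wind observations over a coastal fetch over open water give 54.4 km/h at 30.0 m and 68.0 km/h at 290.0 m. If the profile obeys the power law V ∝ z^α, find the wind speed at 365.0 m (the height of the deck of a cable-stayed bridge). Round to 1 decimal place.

69.6 km/h

First find α: α = ln(V₂/V₁)/ln(z₂/z₁) = ln(68.0/54.4)/ln(290.0/30.0) = 0.22314/2.26868 = 0.0984
Extrapolate from 290.0 m to 365.0 m: V₃ = 68.0 × (365.0/290.0)^0.0984 = 68.0 × 1.0229 = 69.5560 km/h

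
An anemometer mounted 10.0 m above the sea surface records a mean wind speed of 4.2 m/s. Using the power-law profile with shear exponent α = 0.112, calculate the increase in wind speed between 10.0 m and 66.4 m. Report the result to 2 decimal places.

Power law: V₂ = V₁ · (z₂/z₁)^α = 4.2 × (6.6400)^0.112 = 5.1920 m/s
ΔV = 5.1920 − 4.2 = 0.9920 m/s

0.99 m/s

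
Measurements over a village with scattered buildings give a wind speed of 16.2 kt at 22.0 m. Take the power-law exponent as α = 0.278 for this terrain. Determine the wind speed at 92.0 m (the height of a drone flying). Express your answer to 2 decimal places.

Power-law profile: V₂ = V₁ · (z₂/z₁)^α
V₂ = 16.2 × (92.0/22.0)^0.278 = 16.2 × (4.1818)^0.278
    = 16.2 × 1.4885 = 24.1132 kt

24.11 kt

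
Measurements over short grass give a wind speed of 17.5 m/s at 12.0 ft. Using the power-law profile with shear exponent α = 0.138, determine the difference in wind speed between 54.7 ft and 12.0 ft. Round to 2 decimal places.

4.08 m/s

Power law: V₂ = V₁ · (z₂/z₁)^α = 17.5 × (4.5583)^0.138 = 21.5751 m/s
ΔV = 21.5751 − 17.5 = 4.0751 m/s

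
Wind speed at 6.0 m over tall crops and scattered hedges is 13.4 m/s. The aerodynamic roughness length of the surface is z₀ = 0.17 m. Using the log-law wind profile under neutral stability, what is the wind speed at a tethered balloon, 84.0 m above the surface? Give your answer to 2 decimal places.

23.32 m/s

Log law: V(z) ∝ ln(z/z₀), so V₂/V₁ = ln(z₂/z₀) / ln(z₁/z₀).
ln(84.0/0.17) = 6.2028, ln(6.0/0.17) = 3.5637
V₂ = 13.4 × 6.2028/3.5637 = 13.4 × 1.7405 = 23.3232 m/s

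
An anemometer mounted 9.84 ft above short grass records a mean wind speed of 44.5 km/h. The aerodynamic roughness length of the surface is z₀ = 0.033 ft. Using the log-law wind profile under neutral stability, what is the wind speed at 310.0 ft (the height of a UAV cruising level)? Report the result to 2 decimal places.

71.45 km/h

Log law: V(z) ∝ ln(z/z₀), so V₂/V₁ = ln(z₂/z₀) / ln(z₁/z₀).
ln(310.0/0.033) = 9.1478, ln(9.84/0.033) = 5.6977
V₂ = 44.5 × 9.1478/5.6977 = 44.5 × 1.6055 = 71.4460 km/h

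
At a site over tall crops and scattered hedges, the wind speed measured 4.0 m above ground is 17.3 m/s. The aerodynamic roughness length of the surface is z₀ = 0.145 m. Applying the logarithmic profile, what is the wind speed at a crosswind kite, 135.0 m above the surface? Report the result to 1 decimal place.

Log law: V(z) ∝ ln(z/z₀), so V₂/V₁ = ln(z₂/z₀) / ln(z₁/z₀).
ln(135.0/0.145) = 6.8363, ln(4.0/0.145) = 3.3173
V₂ = 17.3 × 6.8363/3.3173 = 17.3 × 2.0608 = 35.6517 m/s

35.7 m/s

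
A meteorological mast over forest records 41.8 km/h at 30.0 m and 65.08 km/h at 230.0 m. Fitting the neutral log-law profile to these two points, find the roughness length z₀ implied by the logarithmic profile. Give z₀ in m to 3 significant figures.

z₀ ≈ 0.774 m

Log law: V(z) ∝ ln(z/z₀). With r = V₁/V₂ = 41.8/65.08 = 0.64229,
r · ln(z₂/z₀) = ln(z₁/z₀) ⇒ ln z₀ = (ln z₁ − r·ln z₂)/(1 − r)
ln z₀ = (3.40120 − 0.64229×5.43808) / 0.35771 = -0.2561
z₀ = exp(-0.2561) = 0.7741 m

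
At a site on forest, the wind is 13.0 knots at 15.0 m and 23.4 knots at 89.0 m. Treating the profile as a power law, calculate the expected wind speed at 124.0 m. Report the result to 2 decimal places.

First find α: α = ln(V₂/V₁)/ln(z₂/z₁) = ln(23.4/13.0)/ln(89.0/15.0) = 0.58779/1.78059 = 0.3301
Extrapolate from 89.0 m to 124.0 m: V₃ = 23.4 × (124.0/89.0)^0.3301 = 23.4 × 1.1157 = 26.1073 knots

26.11 knots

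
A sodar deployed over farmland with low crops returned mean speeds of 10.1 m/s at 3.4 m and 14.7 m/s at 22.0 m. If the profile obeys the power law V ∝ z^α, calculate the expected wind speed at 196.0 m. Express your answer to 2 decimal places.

First find α: α = ln(V₂/V₁)/ln(z₂/z₁) = ln(14.7/10.1)/ln(22.0/3.4) = 0.37531/1.86727 = 0.2010
Extrapolate from 22.0 m to 196.0 m: V₃ = 14.7 × (196.0/22.0)^0.2010 = 14.7 × 1.5521 = 22.8155 m/s

22.82 m/s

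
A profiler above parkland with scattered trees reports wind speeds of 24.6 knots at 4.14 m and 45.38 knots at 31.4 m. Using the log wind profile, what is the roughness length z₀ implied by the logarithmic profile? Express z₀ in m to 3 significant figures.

z₀ ≈ 0.376 m

Log law: V(z) ∝ ln(z/z₀). With r = V₁/V₂ = 24.6/45.38 = 0.54209,
r · ln(z₂/z₀) = ln(z₁/z₀) ⇒ ln z₀ = (ln z₁ − r·ln z₂)/(1 − r)
ln z₀ = (1.42070 − 0.54209×3.44681) / 0.45791 = -0.9779
z₀ = exp(-0.9779) = 0.3761 m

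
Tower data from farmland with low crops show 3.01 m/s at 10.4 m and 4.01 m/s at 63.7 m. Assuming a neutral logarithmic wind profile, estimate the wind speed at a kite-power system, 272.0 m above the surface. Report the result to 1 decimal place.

Log law: V ∝ ln(z/z₀). From the pair, with r = V₁/V₂ = 0.75062,
ln z₀ = (ln z₁ − r·ln z₂)/(1 − r) = (2.3418 − 0.75062×4.1542)/0.24938 = -3.1135 → z₀ = 0.04445 m
V₃ = V₁ · ln(z₃/z₀)/ln(z₁/z₀) = 3.01 × 8.7193/5.4553 = 4.8109 m/s

4.8 m/s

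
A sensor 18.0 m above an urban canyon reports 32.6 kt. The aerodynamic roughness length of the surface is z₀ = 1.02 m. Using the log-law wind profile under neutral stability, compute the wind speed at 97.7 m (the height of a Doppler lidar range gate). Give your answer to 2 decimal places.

Log law: V(z) ∝ ln(z/z₀), so V₂/V₁ = ln(z₂/z₀) / ln(z₁/z₀).
ln(97.7/1.02) = 4.5621, ln(18.0/1.02) = 2.8706
V₂ = 32.6 × 4.5621/2.8706 = 32.6 × 1.5893 = 51.8101 kt

51.81 kt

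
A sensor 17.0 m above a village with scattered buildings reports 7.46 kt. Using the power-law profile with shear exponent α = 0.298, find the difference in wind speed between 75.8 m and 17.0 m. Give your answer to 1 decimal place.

4.2 kt

Power law: V₂ = V₁ · (z₂/z₁)^α = 7.46 × (4.4588)^0.298 = 11.6468 kt
ΔV = 11.6468 − 7.46 = 4.1868 kt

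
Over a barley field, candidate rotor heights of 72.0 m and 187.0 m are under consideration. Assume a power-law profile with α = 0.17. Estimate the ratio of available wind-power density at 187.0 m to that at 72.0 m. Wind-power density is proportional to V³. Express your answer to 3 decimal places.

1.627

Speed ratio: V_B/V_A = (z_B/z_A)^α = (187.0/72.0)^0.17 = (2.5972)^0.17 = 1.17616
Power-density ratio: P_B/P_A = (V_B/V_A)³ = (1.17616)³ = 1.62705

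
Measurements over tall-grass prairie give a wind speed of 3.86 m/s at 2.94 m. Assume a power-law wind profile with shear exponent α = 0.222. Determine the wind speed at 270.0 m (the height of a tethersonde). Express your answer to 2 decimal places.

10.53 m/s

Power-law profile: V₂ = V₁ · (z₂/z₁)^α
V₂ = 3.86 × (270.0/2.94)^0.222 = 3.86 × (91.8367)^0.222
    = 3.86 × 2.7277 = 10.5288 m/s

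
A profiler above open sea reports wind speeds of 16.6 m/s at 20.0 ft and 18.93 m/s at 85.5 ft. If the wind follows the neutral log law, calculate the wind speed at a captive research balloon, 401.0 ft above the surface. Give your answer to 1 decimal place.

21.4 m/s

Log law: V ∝ ln(z/z₀). From the pair, with r = V₁/V₂ = 0.87691,
ln z₀ = (ln z₁ − r·ln z₂)/(1 − r) = (2.9957 − 0.87691×4.4485)/0.12309 = -7.3546 → z₀ = 0.0006397 ft
V₃ = V₁ · ln(z₃/z₀)/ln(z₁/z₀) = 16.6 × 13.3485/10.3503 = 21.4086 m/s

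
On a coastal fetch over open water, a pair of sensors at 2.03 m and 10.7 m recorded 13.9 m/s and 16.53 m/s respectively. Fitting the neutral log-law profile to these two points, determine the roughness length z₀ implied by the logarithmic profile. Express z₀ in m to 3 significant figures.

Log law: V(z) ∝ ln(z/z₀). With r = V₁/V₂ = 13.9/16.53 = 0.84090,
r · ln(z₂/z₀) = ln(z₁/z₀) ⇒ ln z₀ = (ln z₁ − r·ln z₂)/(1 − r)
ln z₀ = (0.70804 − 0.84090×2.37024) / 0.15910 = -8.0770
z₀ = exp(-8.0770) = 0.0003106 m

z₀ ≈ 0.000311 m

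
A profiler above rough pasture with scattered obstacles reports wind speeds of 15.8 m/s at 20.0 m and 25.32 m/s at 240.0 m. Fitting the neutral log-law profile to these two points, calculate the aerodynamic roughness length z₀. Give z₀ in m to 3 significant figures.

z₀ ≈ 0.324 m

Log law: V(z) ∝ ln(z/z₀). With r = V₁/V₂ = 15.8/25.32 = 0.62401,
r · ln(z₂/z₀) = ln(z₁/z₀) ⇒ ln z₀ = (ln z₁ − r·ln z₂)/(1 − r)
ln z₀ = (2.99573 − 0.62401×5.48064) / 0.37599 = -1.1284
z₀ = exp(-1.1284) = 0.3236 m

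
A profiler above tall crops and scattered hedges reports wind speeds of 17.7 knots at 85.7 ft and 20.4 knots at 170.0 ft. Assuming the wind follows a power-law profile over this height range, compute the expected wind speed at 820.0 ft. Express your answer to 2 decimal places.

First find α: α = ln(V₂/V₁)/ln(z₂/z₁) = ln(20.4/17.7)/ln(170.0/85.7) = 0.14197/0.68495 = 0.2073
Extrapolate from 170.0 ft to 820.0 ft: V₃ = 20.4 × (820.0/170.0)^0.2073 = 20.4 × 1.3856 = 28.2665 knots

28.27 knots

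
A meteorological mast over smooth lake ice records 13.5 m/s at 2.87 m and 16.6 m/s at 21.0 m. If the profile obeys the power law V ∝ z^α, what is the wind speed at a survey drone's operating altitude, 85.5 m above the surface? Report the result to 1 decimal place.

19.2 m/s

First find α: α = ln(V₂/V₁)/ln(z₂/z₁) = ln(16.6/13.5)/ln(21.0/2.87) = 0.20671/1.99021 = 0.1039
Extrapolate from 21.0 m to 85.5 m: V₃ = 16.6 × (85.5/21.0)^0.1039 = 16.6 × 1.1570 = 19.2061 m/s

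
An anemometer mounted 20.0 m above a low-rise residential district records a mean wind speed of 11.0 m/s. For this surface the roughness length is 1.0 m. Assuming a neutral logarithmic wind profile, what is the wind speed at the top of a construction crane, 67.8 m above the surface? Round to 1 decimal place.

15.5 m/s

Log law: V(z) ∝ ln(z/z₀), so V₂/V₁ = ln(z₂/z₀) / ln(z₁/z₀).
ln(67.8/1.0) = 4.2166, ln(20.0/1.0) = 2.9957
V₂ = 11.0 × 4.2166/2.9957 = 11.0 × 1.4075 = 15.4828 m/s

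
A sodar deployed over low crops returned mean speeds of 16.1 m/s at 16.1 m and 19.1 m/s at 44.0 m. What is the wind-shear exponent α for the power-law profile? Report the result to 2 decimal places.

Power law: V₂/V₁ = (z₂/z₁)^α ⇒ α = ln(V₂/V₁) / ln(z₂/z₁)
α = ln(19.1/16.1) / ln(44.0/16.1) = ln(1.1863) / ln(2.7329)
  = 0.17087 / 1.00537 = 0.16996

α ≈ 0.17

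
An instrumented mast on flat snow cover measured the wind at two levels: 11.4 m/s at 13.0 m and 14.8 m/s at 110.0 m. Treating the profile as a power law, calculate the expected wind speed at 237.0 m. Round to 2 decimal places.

16.26 m/s

First find α: α = ln(V₂/V₁)/ln(z₂/z₁) = ln(14.8/11.4)/ln(110.0/13.0) = 0.26101/2.13553 = 0.1222
Extrapolate from 110.0 m to 237.0 m: V₃ = 14.8 × (237.0/110.0)^0.1222 = 14.8 × 1.0984 = 16.2557 m/s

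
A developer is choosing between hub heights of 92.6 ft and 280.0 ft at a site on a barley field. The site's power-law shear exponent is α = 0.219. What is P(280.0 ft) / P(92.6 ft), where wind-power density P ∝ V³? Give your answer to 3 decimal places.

Speed ratio: V_B/V_A = (z_B/z_A)^α = (280.0/92.6)^0.219 = (3.0238)^0.219 = 1.27421
Power-density ratio: P_B/P_A = (V_B/V_A)³ = (1.27421)³ = 2.06880

2.069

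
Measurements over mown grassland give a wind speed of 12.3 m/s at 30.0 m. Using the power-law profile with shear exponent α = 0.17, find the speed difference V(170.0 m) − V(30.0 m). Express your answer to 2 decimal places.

Power law: V₂ = V₁ · (z₂/z₁)^α = 12.3 × (5.6667)^0.17 = 16.5185 m/s
ΔV = 16.5185 − 12.3 = 4.2185 m/s

4.22 m/s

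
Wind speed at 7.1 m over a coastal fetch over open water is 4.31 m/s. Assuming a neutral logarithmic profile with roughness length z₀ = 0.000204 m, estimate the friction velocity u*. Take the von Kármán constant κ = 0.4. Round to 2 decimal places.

Log law: V(z) = (u*/κ) · ln(z/z₀) ⇒ u* = κ · V / ln(z/z₀)
u* = 0.4 × 4.31 / ln(7.1/0.000204) = 0.4 × 4.31 / 10.4575
   = 1.7240 / 10.4575 = 0.1649 m/s

u* ≈ 0.16 m/s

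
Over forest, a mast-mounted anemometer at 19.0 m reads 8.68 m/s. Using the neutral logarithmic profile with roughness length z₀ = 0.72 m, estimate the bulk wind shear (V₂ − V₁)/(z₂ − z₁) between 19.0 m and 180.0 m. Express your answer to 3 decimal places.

0.037 m/s/m

Log law: V₂ = V₁ · ln(z₂/z₀)/ln(z₁/z₀) = 8.68 × 5.5215/3.2729 = 14.6432 m/s
ΔV/Δz = (14.6432 − 8.68)/(180.0 − 19.0) = 5.9632/161.0000 = 0.03704 m/s/m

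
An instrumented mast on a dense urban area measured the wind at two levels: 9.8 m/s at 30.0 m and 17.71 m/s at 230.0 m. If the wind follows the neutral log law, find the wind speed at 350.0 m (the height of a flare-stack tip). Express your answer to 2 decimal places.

19.34 m/s

Log law: V ∝ ln(z/z₀). From the pair, with r = V₁/V₂ = 0.55336,
ln z₀ = (ln z₁ − r·ln z₂)/(1 − r) = (3.4012 − 0.55336×5.4381)/0.44664 = 0.8776 → z₀ = 2.405 m
V₃ = V₁ · ln(z₃/z₀)/ln(z₁/z₀) = 9.8 × 4.9803/2.5236 = 19.3405 m/s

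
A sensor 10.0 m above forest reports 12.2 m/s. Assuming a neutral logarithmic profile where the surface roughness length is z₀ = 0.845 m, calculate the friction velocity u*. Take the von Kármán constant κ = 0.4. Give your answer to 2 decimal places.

u* ≈ 1.97 m/s

Log law: V(z) = (u*/κ) · ln(z/z₀) ⇒ u* = κ · V / ln(z/z₀)
u* = 0.4 × 12.2 / ln(10.0/0.845) = 0.4 × 12.2 / 2.4710
   = 4.8800 / 2.4710 = 1.9749 m/s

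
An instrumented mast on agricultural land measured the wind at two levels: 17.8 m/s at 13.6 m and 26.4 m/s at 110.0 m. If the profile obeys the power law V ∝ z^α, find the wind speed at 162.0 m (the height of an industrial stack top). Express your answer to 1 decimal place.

28.4 m/s

First find α: α = ln(V₂/V₁)/ln(z₂/z₁) = ln(26.4/17.8)/ln(110.0/13.6) = 0.39417/2.09041 = 0.1886
Extrapolate from 110.0 m to 162.0 m: V₃ = 26.4 × (162.0/110.0)^0.1886 = 26.4 × 1.0757 = 28.3991 m/s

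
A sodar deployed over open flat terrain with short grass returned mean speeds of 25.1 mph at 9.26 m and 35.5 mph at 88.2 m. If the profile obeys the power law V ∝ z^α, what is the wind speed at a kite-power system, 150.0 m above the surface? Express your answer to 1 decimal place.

First find α: α = ln(V₂/V₁)/ln(z₂/z₁) = ln(35.5/25.1)/ln(88.2/9.26) = 0.34666/2.25390 = 0.1538
Extrapolate from 88.2 m to 150.0 m: V₃ = 35.5 × (150.0/88.2)^0.1538 = 35.5 × 1.0851 = 38.5212 mph

38.5 mph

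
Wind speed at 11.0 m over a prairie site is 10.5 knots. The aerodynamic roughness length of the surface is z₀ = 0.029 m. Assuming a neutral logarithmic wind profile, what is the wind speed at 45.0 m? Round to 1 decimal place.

Log law: V(z) ∝ ln(z/z₀), so V₂/V₁ = ln(z₂/z₀) / ln(z₁/z₀).
ln(45.0/0.029) = 7.3471, ln(11.0/0.029) = 5.9384
V₂ = 10.5 × 7.3471/5.9384 = 10.5 × 1.2372 = 12.9909 knots

13.0 knots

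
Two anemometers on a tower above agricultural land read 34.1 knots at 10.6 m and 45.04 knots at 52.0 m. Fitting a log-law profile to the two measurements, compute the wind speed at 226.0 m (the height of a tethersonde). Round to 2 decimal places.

55.15 knots

Log law: V ∝ ln(z/z₀). From the pair, with r = V₁/V₂ = 0.75710,
ln z₀ = (ln z₁ − r·ln z₂)/(1 − r) = (2.3609 − 0.75710×3.9512)/0.24290 = -2.5964 → z₀ = 0.07454 m
V₃ = V₁ · ln(z₃/z₀)/ln(z₁/z₀) = 34.1 × 8.0169/4.9572 = 55.1470 knots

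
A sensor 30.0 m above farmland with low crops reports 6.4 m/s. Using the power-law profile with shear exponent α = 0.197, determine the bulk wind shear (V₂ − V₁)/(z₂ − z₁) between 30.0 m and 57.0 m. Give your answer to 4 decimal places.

0.0319 m/s/m

Power law: V₂ = V₁ · (z₂/z₁)^α = 6.4 × (1.9000)^0.197 = 7.2626 m/s
ΔV/Δz = (7.2626 − 6.4)/(57.0 − 30.0) = 0.8626/27.0000 = 0.03195 m/s/m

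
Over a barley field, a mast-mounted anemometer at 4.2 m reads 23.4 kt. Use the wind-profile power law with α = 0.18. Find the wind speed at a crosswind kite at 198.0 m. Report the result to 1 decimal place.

Power-law profile: V₂ = V₁ · (z₂/z₁)^α
V₂ = 23.4 × (198.0/4.2)^0.18 = 23.4 × (47.1429)^0.18
    = 23.4 × 2.0009 = 46.8199 kt

46.8 kt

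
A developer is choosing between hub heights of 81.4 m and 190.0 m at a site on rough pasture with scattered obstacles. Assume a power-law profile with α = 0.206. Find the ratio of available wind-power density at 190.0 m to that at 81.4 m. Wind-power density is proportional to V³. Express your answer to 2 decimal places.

1.69

Speed ratio: V_B/V_A = (z_B/z_A)^α = (190.0/81.4)^0.206 = (2.3342)^0.206 = 1.19079
Power-density ratio: P_B/P_A = (V_B/V_A)³ = (1.19079)³ = 1.68851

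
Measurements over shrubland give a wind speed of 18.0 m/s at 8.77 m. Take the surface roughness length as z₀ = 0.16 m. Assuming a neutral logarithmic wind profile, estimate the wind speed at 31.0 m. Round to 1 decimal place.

Log law: V(z) ∝ ln(z/z₀), so V₂/V₁ = ln(z₂/z₀) / ln(z₁/z₀).
ln(31.0/0.16) = 5.2666, ln(8.77/0.16) = 4.0039
V₂ = 18.0 × 5.2666/4.0039 = 18.0 × 1.3154 = 23.6764 m/s

23.7 m/s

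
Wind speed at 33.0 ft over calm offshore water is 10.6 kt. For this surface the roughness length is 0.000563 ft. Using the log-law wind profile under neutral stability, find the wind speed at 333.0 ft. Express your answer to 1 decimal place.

12.8 kt

Log law: V(z) ∝ ln(z/z₀), so V₂/V₁ = ln(z₂/z₀) / ln(z₁/z₀).
ln(333.0/0.000563) = 13.2904, ln(33.0/0.000563) = 10.9787
V₂ = 10.6 × 13.2904/10.9787 = 10.6 × 1.2106 = 12.8319 kt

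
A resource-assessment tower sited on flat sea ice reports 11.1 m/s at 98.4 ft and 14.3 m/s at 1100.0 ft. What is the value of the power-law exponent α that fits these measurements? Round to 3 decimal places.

α ≈ 0.105

Power law: V₂/V₁ = (z₂/z₁)^α ⇒ α = ln(V₂/V₁) / ln(z₂/z₁)
α = ln(14.3/11.1) / ln(1100.0/98.4) = ln(1.2883) / ln(11.1789)
  = 0.25331 / 2.41402 = 0.10493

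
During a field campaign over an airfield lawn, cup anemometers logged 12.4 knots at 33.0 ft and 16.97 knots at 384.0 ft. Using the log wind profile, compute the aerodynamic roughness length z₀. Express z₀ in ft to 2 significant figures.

z₀ ≈ 0.042 ft

Log law: V(z) ∝ ln(z/z₀). With r = V₁/V₂ = 12.4/16.97 = 0.73070,
r · ln(z₂/z₀) = ln(z₁/z₀) ⇒ ln z₀ = (ln z₁ − r·ln z₂)/(1 − r)
ln z₀ = (3.49651 − 0.73070×5.95064) / 0.26930 = -3.1624
z₀ = exp(-3.1624) = 0.04232 ft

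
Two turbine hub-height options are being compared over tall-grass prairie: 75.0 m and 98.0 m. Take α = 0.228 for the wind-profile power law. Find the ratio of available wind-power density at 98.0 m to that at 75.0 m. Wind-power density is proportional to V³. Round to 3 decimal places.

1.201

Speed ratio: V_B/V_A = (z_B/z_A)^α = (98.0/75.0)^0.228 = (1.3067)^0.228 = 1.06288
Power-density ratio: P_B/P_A = (V_B/V_A)³ = (1.06288)³ = 1.20076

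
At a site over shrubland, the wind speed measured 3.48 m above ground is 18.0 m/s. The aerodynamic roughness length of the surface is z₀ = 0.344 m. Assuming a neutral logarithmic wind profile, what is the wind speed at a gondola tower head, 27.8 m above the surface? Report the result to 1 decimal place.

Log law: V(z) ∝ ln(z/z₀), so V₂/V₁ = ln(z₂/z₀) / ln(z₁/z₀).
ln(27.8/0.344) = 4.3921, ln(3.48/0.344) = 2.3141
V₂ = 18.0 × 4.3921/2.3141 = 18.0 × 1.8980 = 34.1632 m/s

34.2 m/s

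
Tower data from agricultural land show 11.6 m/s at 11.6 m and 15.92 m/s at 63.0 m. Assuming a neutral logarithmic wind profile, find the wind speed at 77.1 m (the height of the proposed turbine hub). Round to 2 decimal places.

16.44 m/s

Log law: V ∝ ln(z/z₀). From the pair, with r = V₁/V₂ = 0.72864,
ln z₀ = (ln z₁ − r·ln z₂)/(1 − r) = (2.4510 − 0.72864×4.1431)/0.27136 = -2.0927 → z₀ = 0.1234 m
V₃ = V₁ · ln(z₃/z₀)/ln(z₁/z₀) = 11.6 × 6.4378/4.5437 = 16.4356 m/s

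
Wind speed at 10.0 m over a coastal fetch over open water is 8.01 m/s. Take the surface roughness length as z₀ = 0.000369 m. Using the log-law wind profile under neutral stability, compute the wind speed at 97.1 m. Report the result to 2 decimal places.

9.79 m/s

Log law: V(z) ∝ ln(z/z₀), so V₂/V₁ = ln(z₂/z₀) / ln(z₁/z₀).
ln(97.1/0.000369) = 12.4805, ln(10.0/0.000369) = 10.2073
V₂ = 8.01 × 12.4805/10.2073 = 8.01 × 1.2227 = 9.7938 m/s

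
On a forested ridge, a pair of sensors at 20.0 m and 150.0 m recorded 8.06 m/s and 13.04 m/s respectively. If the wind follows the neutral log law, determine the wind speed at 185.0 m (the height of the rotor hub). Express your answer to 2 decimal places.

Log law: V ∝ ln(z/z₀). From the pair, with r = V₁/V₂ = 0.61810,
ln z₀ = (ln z₁ − r·ln z₂)/(1 − r) = (2.9957 − 0.61810×5.0106)/0.38190 = -0.2653 → z₀ = 0.7669 m
V₃ = V₁ · ln(z₃/z₀)/ln(z₁/z₀) = 8.06 × 5.4857/3.2611 = 13.5583 m/s

13.56 m/s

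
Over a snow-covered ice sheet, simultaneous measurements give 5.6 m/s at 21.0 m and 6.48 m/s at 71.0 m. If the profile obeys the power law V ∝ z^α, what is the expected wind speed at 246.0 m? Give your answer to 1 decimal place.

First find α: α = ln(V₂/V₁)/ln(z₂/z₁) = ln(6.48/5.6)/ln(71.0/21.0) = 0.14595/1.21816 = 0.1198
Extrapolate from 71.0 m to 246.0 m: V₃ = 6.48 × (246.0/71.0)^0.1198 = 6.48 × 1.1605 = 7.5203 m/s

7.5 m/s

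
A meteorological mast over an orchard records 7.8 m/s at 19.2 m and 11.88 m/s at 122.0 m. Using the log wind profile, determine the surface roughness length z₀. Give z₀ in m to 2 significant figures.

Log law: V(z) ∝ ln(z/z₀). With r = V₁/V₂ = 7.8/11.88 = 0.65657,
r · ln(z₂/z₀) = ln(z₁/z₀) ⇒ ln z₀ = (ln z₁ − r·ln z₂)/(1 − r)
ln z₀ = (2.95491 − 0.65657×4.80402) / 0.34343 = -0.5802
z₀ = exp(-0.5802) = 0.5598 m

z₀ ≈ 0.56 m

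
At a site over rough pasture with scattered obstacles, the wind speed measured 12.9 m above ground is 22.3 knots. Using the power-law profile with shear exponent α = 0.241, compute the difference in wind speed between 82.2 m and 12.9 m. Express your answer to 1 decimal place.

12.5 knots

Power law: V₂ = V₁ · (z₂/z₁)^α = 22.3 × (6.3721)^0.241 = 34.8447 knots
ΔV = 34.8447 − 22.3 = 12.5447 knots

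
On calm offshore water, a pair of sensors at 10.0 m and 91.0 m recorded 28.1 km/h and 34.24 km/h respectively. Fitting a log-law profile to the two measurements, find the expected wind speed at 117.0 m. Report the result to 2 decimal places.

Log law: V ∝ ln(z/z₀). From the pair, with r = V₁/V₂ = 0.82068,
ln z₀ = (ln z₁ − r·ln z₂)/(1 − r) = (2.3026 − 0.82068×4.5109)/0.17932 = -7.8037 → z₀ = 0.0004082 m
V₃ = V₁ · ln(z₃/z₀)/ln(z₁/z₀) = 28.1 × 12.5659/10.1063 = 34.9388 km/h

34.94 km/h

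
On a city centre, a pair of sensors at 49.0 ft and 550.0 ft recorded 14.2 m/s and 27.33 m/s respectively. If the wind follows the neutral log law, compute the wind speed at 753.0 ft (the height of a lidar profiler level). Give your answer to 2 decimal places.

Log law: V ∝ ln(z/z₀). From the pair, with r = V₁/V₂ = 0.51958,
ln z₀ = (ln z₁ − r·ln z₂)/(1 − r) = (3.8918 − 0.51958×6.3099)/0.48042 = 1.2767 → z₀ = 3.585 ft
V₃ = V₁ · ln(z₃/z₀)/ln(z₁/z₀) = 14.2 × 5.3474/2.6152 = 29.0358 m/s

29.04 m/s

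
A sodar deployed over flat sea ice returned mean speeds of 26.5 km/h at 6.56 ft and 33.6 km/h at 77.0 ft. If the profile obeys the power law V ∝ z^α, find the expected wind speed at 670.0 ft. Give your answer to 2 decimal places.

41.39 km/h

First find α: α = ln(V₂/V₁)/ln(z₂/z₁) = ln(33.6/26.5)/ln(77.0/6.56) = 0.23738/2.46281 = 0.0964
Extrapolate from 77.0 ft to 670.0 ft: V₃ = 33.6 × (670.0/77.0)^0.0964 = 33.6 × 1.2319 = 41.3906 km/h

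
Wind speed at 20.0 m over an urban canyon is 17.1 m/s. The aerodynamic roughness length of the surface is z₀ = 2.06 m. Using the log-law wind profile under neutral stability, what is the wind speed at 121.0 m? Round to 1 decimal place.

30.6 m/s

Log law: V(z) ∝ ln(z/z₀), so V₂/V₁ = ln(z₂/z₀) / ln(z₁/z₀).
ln(121.0/2.06) = 4.0731, ln(20.0/2.06) = 2.2730
V₂ = 17.1 × 4.0731/2.2730 = 17.1 × 1.7919 = 30.6419 m/s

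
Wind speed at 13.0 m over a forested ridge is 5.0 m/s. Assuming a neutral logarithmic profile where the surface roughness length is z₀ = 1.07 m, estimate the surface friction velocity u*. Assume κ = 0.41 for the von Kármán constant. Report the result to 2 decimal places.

u* ≈ 0.82 m/s

Log law: V(z) = (u*/κ) · ln(z/z₀) ⇒ u* = κ · V / ln(z/z₀)
u* = 0.41 × 5.0 / ln(13.0/1.07) = 0.41 × 5.0 / 2.4973
   = 2.0500 / 2.4973 = 0.8209 m/s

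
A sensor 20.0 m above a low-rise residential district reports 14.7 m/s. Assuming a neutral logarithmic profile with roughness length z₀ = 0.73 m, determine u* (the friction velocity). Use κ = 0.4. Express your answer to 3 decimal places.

u* ≈ 1.776 m/s

Log law: V(z) = (u*/κ) · ln(z/z₀) ⇒ u* = κ · V / ln(z/z₀)
u* = 0.4 × 14.7 / ln(20.0/0.73) = 0.4 × 14.7 / 3.3104
   = 5.8800 / 3.3104 = 1.7762 m/s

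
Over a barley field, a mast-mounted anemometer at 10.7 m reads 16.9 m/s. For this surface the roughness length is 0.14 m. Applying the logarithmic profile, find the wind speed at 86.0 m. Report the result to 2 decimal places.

Log law: V(z) ∝ ln(z/z₀), so V₂/V₁ = ln(z₂/z₀) / ln(z₁/z₀).
ln(86.0/0.14) = 6.4205, ln(10.7/0.14) = 4.3364
V₂ = 16.9 × 6.4205/4.3364 = 16.9 × 1.4806 = 25.0223 m/s

25.02 m/s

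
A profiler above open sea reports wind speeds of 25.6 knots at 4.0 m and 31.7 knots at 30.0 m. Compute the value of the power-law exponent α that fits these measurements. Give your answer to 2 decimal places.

Power law: V₂/V₁ = (z₂/z₁)^α ⇒ α = ln(V₂/V₁) / ln(z₂/z₁)
α = ln(31.7/25.6) / ln(30.0/4.0) = ln(1.2383) / ln(7.5000)
  = 0.21372 / 2.01490 = 0.10607

α ≈ 0.11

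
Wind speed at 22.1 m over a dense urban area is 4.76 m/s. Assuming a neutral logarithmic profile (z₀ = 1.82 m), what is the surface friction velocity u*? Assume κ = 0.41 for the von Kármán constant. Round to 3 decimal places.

u* ≈ 0.782 m/s

Log law: V(z) = (u*/κ) · ln(z/z₀) ⇒ u* = κ · V / ln(z/z₀)
u* = 0.41 × 4.76 / ln(22.1/1.82) = 0.41 × 4.76 / 2.4967
   = 1.9516 / 2.4967 = 0.7817 m/s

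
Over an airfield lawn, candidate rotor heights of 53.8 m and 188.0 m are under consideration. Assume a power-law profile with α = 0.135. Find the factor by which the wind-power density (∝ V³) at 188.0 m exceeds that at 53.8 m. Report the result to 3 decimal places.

1.660

Speed ratio: V_B/V_A = (z_B/z_A)^α = (188.0/53.8)^0.135 = (3.4944)^0.135 = 1.18401
Power-density ratio: P_B/P_A = (V_B/V_A)³ = (1.18401)³ = 1.65984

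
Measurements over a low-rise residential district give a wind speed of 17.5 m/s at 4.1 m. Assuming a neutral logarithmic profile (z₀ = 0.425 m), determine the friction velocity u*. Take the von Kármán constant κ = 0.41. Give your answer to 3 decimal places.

u* ≈ 3.165 m/s

Log law: V(z) = (u*/κ) · ln(z/z₀) ⇒ u* = κ · V / ln(z/z₀)
u* = 0.41 × 17.5 / ln(4.1/0.425) = 0.41 × 17.5 / 2.2667
   = 7.1750 / 2.2667 = 3.1655 m/s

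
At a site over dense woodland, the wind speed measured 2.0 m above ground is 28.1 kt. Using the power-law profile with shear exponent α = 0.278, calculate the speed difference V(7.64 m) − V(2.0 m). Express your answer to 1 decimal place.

12.7 kt

Power law: V₂ = V₁ · (z₂/z₁)^α = 28.1 × (3.8200)^0.278 = 40.7868 kt
ΔV = 40.7868 − 28.1 = 12.6868 kt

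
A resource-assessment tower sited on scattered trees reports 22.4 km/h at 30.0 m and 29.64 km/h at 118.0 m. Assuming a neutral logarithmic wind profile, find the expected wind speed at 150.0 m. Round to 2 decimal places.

30.91 km/h

Log law: V ∝ ln(z/z₀). From the pair, with r = V₁/V₂ = 0.75574,
ln z₀ = (ln z₁ − r·ln z₂)/(1 − r) = (3.4012 − 0.75574×4.7707)/0.24426 = -0.8359 → z₀ = 0.4335 m
V₃ = V₁ · ln(z₃/z₀)/ln(z₁/z₀) = 22.4 × 5.8465/4.2371 = 30.9085 km/h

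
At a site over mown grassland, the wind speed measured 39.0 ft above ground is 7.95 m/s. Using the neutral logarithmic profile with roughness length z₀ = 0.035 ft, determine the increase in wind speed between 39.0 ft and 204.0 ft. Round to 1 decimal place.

1.9 m/s

Log law: V₂ = V₁ · ln(z₂/z₀)/ln(z₁/z₀) = 7.95 × 8.6705/7.0160 = 9.8248 m/s
ΔV = 9.8248 − 7.95 = 1.8748 m/s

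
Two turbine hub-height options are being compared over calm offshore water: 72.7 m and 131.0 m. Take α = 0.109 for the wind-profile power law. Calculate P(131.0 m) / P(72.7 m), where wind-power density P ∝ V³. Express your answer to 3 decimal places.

Speed ratio: V_B/V_A = (z_B/z_A)^α = (131.0/72.7)^0.109 = (1.8019)^0.109 = 1.06629
Power-density ratio: P_B/P_A = (V_B/V_A)³ = (1.06629)³ = 1.21234

1.212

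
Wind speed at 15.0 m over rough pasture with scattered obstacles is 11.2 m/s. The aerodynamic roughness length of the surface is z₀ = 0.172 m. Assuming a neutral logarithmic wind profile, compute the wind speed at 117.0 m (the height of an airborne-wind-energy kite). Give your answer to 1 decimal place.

16.3 m/s

Log law: V(z) ∝ ln(z/z₀), so V₂/V₁ = ln(z₂/z₀) / ln(z₁/z₀).
ln(117.0/0.172) = 6.5224, ln(15.0/0.172) = 4.4683
V₂ = 11.2 × 6.5224/4.4683 = 11.2 × 1.4597 = 16.3487 m/s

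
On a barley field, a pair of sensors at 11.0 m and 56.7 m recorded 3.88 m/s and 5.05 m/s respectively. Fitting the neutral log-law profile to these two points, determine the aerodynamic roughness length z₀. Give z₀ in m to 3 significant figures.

Log law: V(z) ∝ ln(z/z₀). With r = V₁/V₂ = 3.88/5.05 = 0.76832,
r · ln(z₂/z₀) = ln(z₁/z₀) ⇒ ln z₀ = (ln z₁ − r·ln z₂)/(1 − r)
ln z₀ = (2.39790 − 0.76832×4.03777) / 0.23168 = -3.0403
z₀ = exp(-3.0403) = 0.04782 m

z₀ ≈ 0.0478 m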